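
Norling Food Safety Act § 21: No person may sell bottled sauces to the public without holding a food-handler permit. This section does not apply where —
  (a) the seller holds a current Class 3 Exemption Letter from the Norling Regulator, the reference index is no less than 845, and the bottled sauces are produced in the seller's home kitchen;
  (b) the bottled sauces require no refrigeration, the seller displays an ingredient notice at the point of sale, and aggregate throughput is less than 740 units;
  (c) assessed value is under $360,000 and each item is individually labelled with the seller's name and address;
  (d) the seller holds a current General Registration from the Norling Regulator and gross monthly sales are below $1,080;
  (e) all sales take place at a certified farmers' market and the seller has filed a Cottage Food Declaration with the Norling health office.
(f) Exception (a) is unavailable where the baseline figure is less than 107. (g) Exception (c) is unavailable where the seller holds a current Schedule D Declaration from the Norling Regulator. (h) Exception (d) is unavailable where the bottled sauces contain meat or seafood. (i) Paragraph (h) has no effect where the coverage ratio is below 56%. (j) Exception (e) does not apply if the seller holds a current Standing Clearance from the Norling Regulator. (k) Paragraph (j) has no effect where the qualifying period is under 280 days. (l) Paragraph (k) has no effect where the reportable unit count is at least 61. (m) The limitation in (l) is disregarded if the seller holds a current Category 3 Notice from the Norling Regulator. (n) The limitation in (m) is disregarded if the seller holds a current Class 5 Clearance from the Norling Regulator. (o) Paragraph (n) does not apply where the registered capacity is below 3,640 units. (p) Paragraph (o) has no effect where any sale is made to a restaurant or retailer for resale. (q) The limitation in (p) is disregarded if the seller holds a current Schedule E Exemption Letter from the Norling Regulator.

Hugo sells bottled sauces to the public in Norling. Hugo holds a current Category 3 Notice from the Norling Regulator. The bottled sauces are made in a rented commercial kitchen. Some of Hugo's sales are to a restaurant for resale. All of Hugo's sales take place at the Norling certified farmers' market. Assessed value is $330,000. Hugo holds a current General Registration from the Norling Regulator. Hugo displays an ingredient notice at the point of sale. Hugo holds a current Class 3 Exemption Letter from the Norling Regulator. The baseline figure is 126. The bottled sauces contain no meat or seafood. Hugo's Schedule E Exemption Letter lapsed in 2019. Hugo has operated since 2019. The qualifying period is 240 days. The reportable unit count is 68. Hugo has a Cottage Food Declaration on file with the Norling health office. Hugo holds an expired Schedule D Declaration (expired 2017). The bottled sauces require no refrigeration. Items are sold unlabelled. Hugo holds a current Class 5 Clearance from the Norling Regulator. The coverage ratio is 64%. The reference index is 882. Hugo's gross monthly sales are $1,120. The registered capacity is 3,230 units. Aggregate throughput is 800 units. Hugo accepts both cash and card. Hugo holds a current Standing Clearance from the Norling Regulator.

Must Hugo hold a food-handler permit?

Exception (a) fails — the bottled sauces are made in a commercial kitchen, not a home kitchen.
Exception (b) does not apply: aggregate throughput is 800 units, not less than 740 units.
Exception (c) does not apply: items are sold unlabelled.
Exception (d) requires that gross monthly sales are below $1,080; but gross monthly sales are $1,120, not below $1,080, so (d) is unavailable.
Exception (e) is satisfied on its face — all sales are at a certified farmers' market; a Cottage Food Declaration is on file. Turning to paragraphs (j)–(q): (j) applies — a current Standing Clearance is held. (k) would limit (j) — the qualifying period is 240 days, under the 280 days limit — but (l) sets (k) aside: (l) applies — the reportable unit count is 68, meeting the 61 threshold. (m) applies (a current Category 3 Notice is held), but yields to (n): (n) is engaged — a current Class 5 Clearance is held. (o) is triggered (the registered capacity is 3,230 units, below the 3,640 units limit), but is overridden by (p): (p) is triggered — some sales are to a restaurant for resale. (q) is inapplicable (no current Schedule E Exemption Letter is held), so (p) stands. (e) is therefore removed.
Every exception is unavailable, so the rule governs.

Yes — Hugo must hold a food-handler permit.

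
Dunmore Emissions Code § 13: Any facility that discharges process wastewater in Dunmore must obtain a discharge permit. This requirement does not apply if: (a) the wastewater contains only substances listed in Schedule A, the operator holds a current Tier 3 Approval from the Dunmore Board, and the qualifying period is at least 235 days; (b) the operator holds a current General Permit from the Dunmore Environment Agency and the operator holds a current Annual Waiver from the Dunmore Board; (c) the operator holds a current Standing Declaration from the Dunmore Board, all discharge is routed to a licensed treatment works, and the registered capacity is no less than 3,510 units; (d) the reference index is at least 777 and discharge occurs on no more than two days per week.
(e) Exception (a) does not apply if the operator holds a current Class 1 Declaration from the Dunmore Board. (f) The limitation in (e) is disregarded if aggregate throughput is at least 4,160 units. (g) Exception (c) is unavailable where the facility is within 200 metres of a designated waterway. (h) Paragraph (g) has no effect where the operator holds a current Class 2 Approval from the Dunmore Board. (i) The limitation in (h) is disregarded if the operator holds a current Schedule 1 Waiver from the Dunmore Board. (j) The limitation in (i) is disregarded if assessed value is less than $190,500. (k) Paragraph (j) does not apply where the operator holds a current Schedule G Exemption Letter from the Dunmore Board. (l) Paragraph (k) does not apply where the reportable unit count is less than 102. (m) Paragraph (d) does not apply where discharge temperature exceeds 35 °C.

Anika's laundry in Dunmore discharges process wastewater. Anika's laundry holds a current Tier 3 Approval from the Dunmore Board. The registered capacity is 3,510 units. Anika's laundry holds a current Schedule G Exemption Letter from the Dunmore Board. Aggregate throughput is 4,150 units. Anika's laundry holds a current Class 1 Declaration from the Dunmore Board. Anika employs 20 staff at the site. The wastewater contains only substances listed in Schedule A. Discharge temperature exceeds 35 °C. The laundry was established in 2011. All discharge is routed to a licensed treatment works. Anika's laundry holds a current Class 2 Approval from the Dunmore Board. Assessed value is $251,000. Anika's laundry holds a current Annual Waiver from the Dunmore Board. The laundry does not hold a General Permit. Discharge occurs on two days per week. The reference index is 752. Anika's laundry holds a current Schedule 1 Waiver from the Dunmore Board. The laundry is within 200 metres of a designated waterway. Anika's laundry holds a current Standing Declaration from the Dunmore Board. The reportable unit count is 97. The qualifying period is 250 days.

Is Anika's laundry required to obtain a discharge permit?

Exception (a): the wastewater is Schedule-A-only; a current Tier 3 Approval is held; the qualifying period is 250 days, meeting the 235 days threshold — every condition holds. Turning to paragraphs (e)–(f): (e) operates against (a): a current Class 1 Declaration is held. (f), which would lift (e), is not triggered — aggregate throughput is 4,150 units, short of 4,160 units. So (a) is unavailable.
Exception (b) fails — no General Permit is held.
Exception (c)'s conditions are all satisfied: a current Standing Declaration is held; discharge is routed to a licensed treatment works; the registered capacity is 3,510 units, meeting the 3,510 units threshold. Turning to paragraphs (g)–(l): (g) operates against (c): the laundry is within 200 m of a designated waterway. (h) would limit (g) — a current Class 2 Approval is held — but (i) sets (h) aside: (i) operates — a current Schedule 1 Waiver is held. (j) does not operate here (assessed value is $251,000, not less than $190,500), so (i) stands. So (c) is unavailable.
Exception (d) fails — the reference index is 752, short of 777.
No exception displaces § 13.

Yes — Anika's laundry must obtain a discharge permit.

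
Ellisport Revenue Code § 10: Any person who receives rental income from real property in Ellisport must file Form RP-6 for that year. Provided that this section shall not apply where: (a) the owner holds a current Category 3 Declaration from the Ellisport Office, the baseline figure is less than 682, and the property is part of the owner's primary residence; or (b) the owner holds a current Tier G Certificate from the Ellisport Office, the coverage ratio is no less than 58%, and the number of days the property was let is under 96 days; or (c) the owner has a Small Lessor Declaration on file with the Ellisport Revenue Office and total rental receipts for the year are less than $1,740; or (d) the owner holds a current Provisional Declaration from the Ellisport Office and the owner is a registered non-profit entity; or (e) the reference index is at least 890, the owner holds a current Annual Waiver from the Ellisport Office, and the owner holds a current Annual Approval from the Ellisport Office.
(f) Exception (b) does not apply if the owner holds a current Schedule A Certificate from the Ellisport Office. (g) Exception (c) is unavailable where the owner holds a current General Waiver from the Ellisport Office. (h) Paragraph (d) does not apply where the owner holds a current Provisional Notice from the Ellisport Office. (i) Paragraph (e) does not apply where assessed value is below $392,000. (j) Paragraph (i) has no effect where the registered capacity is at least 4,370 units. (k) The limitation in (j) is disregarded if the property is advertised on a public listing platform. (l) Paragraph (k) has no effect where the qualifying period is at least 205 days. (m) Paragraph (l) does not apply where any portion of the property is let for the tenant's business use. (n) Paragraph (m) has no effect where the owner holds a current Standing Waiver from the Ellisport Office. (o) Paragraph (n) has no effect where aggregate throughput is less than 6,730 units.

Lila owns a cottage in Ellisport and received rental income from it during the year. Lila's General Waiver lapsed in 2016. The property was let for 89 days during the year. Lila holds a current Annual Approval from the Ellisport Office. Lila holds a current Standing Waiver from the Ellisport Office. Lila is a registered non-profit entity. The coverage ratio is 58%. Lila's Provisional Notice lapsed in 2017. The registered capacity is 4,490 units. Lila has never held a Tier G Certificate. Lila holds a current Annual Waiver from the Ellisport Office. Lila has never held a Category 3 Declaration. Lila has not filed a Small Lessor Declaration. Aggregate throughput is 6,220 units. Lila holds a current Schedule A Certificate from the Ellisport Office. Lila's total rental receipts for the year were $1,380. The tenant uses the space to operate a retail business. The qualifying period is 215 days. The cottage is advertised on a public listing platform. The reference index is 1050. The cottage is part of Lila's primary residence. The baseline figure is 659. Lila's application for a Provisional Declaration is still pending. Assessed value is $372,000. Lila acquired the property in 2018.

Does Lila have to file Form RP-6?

Yes — Lila must file Form RP-6.

Exception (a) requires that the owner holds a current Category 3 Declaration from the Ellisport Office; but the Category 3 Declaration is not current, so (a) is unavailable.
Exception (b) requires that the owner holds a current Tier G Certificate from the Ellisport Office; but there is no Tier G Certificate in force, so (b) is unavailable.
Exception (c) fails — no Small Lessor Declaration is on file.
Exception (d) does not apply: no current Provisional Declaration is held.
Exception (e): the reference index is 1,050, meeting the 890 threshold; a current Annual Waiver is held; a current Annual Approval is held — every condition holds. Turning to paragraphs (i)–(o): (i) operates — assessed value is $372,000, below the $392,000 limit. (j) would limit (i) — the registered capacity is 4,490 units, meeting the 4,370 units threshold — but (k) sets (j) aside: (k) operates against (j): the property is publicly advertised. (l) is triggered (the qualifying period is 215 days, meeting the 205 days threshold), but is itself disapplied by (m): (m) is engaged — the space is let for business use. (n) is triggered (a current Standing Waiver is held), but is itself disapplied by (o): (o) operates against (n): aggregate throughput is 6,220 units, less than the 6,730 units limit. Exception (e) does not apply.
Every exception is unavailable, so the rule governs.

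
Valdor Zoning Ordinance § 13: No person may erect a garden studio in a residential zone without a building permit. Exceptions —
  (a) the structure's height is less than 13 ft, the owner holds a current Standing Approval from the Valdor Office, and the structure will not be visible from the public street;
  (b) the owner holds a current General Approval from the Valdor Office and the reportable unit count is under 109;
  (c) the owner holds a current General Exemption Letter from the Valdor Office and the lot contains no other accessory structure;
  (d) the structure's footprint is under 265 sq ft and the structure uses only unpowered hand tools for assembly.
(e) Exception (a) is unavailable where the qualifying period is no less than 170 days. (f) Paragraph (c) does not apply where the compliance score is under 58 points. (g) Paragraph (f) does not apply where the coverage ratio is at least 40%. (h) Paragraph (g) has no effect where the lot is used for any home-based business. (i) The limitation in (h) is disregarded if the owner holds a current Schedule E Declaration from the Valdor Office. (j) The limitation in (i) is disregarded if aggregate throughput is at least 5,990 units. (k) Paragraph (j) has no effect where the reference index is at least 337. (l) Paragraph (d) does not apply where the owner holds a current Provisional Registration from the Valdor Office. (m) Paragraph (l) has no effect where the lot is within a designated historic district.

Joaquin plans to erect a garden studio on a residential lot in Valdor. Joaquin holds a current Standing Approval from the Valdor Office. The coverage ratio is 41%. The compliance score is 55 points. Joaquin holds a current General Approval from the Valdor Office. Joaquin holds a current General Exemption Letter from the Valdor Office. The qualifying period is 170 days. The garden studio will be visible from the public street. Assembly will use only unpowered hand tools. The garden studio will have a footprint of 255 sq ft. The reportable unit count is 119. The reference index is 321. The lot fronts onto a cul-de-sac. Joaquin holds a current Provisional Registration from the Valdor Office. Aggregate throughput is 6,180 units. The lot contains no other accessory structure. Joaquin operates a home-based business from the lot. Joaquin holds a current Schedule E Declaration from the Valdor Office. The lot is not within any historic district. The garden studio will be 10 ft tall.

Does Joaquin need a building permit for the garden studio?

Exception (a) requires that the structure will not be visible from the public street; but the structure will be visible from the street, so (a) is unavailable.
Exception (b) requires that the reportable unit count is under 109; but the reportable unit count is 119, not under 109, so (b) is unavailable.
Exception (c)'s conditions are all satisfied: a current General Exemption Letter is held; the lot has no other accessory structure. However, paragraphs (f)–(k) must be considered: (f) operates against (c): the compliance score is 55 points, under the 58 points limit. (g) would limit (f) — the coverage ratio is 41%, meeting the 40% threshold — but (h) sets (g) aside: (h) operates — a home-based business operates on the lot. (i) would limit (h) — a current Schedule E Declaration is held — but (j) sets (i) aside: (j) applies — aggregate throughput is 6,180 units, meeting the 5,990 units threshold. (k) is not triggered (the reference index is 321, short of 337), so (j) stands. (c) is therefore removed.
Exception (d): the structure's footprint is 255 sq ft, under the 265 sq ft limit; assembly uses only hand tools — every condition holds. However, paragraphs (l)–(m) must be considered: (l) operates against (d): a current Provisional Registration is held. (m), which would lift (l), is not triggered — the lot is not in a historic district. Exception (d) does not apply.
Every exception is unavailable, so the rule governs.

Yes — Joaquin must obtain a building permit.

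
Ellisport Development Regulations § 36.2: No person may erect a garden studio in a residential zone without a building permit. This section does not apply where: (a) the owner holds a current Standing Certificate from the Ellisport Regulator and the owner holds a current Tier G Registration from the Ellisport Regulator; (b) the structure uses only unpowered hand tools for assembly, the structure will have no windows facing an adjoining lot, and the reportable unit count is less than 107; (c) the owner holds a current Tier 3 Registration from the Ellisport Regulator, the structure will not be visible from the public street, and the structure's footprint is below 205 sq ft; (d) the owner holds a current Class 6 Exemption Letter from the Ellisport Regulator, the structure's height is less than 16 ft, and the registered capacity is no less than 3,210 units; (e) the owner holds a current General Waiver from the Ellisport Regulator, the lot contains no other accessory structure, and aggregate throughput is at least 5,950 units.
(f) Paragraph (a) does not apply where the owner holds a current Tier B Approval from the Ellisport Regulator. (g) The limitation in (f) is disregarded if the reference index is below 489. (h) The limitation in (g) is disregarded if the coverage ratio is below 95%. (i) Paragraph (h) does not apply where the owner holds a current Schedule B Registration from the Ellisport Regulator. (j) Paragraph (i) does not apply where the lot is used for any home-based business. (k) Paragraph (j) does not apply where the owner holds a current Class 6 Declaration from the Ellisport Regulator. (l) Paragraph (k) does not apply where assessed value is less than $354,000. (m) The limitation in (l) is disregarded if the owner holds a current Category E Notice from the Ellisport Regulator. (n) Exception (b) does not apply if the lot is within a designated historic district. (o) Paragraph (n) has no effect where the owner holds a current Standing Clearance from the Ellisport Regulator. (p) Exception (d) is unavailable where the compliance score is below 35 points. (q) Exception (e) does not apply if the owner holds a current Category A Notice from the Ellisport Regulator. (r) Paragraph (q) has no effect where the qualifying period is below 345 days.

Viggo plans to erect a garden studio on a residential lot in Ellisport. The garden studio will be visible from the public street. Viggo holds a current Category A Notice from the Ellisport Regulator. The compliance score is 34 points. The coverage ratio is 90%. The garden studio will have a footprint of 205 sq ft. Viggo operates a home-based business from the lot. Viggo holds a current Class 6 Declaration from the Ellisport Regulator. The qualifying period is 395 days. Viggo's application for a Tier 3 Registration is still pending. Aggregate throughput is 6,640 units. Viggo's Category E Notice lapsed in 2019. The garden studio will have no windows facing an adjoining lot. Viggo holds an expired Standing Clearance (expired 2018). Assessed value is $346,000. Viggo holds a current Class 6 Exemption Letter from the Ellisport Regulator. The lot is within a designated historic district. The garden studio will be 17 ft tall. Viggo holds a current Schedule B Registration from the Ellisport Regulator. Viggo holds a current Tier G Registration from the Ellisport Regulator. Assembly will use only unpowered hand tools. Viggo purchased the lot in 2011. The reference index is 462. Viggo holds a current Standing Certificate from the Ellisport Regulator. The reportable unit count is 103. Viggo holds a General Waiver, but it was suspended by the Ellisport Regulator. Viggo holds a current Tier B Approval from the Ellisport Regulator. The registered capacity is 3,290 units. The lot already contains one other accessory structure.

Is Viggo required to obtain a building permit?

Yes — Viggo must obtain a building permit.

Exception (a) is satisfied on its face — a current Standing Certificate is held; a current Tier G Registration is held. However, paragraphs (f)–(m) must be considered: (f) applies — a current Tier B Approval is held. (g) would limit (f) — the reference index is 462, below the 489 limit — but (h) sets (g) aside: (h) operates — the coverage ratio is 90%, below the 95% limit. (i) would limit (h) — a current Schedule B Registration is held — but (j) sets (i) aside: (j) is engaged — a home-based business operates on the lot. (k) is triggered (a current Class 6 Declaration is held), but is itself disapplied by (l): (l) operates against (k): assessed value is $346,000, less than the $354,000 limit. (m), which would lift (l), does not operate here — the Category E Notice is not current. So (a) is unavailable.
Exception (b) is satisfied on its face — assembly uses only hand tools; no windows face an adjoining lot; the reportable unit count is 103, less than the 107 limit. However, paragraphs (n)–(o) must be considered: (n) is engaged — the lot is in a historic district. (o) is not engaged (no current Standing Clearance is held), so (n) stands. (b) is therefore removed.
Exception (c) fails — there is no Tier 3 Registration in force.
Exception (d) fails — the structure's height is 17 ft, not less than 16 ft.
Exception (e) fails — the General Waiver is not current.
Every exception is unavailable, so the rule governs.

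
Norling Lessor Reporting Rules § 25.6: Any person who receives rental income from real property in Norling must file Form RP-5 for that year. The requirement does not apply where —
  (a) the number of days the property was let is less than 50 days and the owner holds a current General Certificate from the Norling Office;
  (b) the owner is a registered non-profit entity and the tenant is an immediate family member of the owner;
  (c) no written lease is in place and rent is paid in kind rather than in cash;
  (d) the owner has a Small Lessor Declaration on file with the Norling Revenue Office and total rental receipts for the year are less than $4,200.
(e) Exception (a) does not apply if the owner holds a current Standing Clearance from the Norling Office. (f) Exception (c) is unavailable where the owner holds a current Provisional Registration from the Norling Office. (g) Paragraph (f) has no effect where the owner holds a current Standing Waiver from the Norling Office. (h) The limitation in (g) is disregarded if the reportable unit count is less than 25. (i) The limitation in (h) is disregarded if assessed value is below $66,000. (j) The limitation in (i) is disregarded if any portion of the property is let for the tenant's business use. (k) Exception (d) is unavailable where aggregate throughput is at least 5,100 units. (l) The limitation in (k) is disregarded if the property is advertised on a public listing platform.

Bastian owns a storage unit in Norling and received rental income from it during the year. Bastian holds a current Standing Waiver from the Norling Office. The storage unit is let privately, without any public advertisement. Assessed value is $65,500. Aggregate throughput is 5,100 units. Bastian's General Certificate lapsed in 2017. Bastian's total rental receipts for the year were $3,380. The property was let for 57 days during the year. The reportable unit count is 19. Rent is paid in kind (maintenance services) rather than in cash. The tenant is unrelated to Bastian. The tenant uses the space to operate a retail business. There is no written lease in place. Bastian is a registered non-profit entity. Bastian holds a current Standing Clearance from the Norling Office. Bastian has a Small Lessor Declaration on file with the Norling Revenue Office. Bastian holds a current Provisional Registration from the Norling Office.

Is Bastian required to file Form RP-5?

Exception (a) does not apply: the number of days the property was let is 57 days, not less than 50 days.
Exception (b) fails — the tenant is unrelated to the owner.
Exception (c): there is no written lease; rent is paid in kind — every condition holds. But applying paragraphs (f)–(j): (f) is engaged — a current Provisional Registration is held. (g) would limit (f) — a current Standing Waiver is held — but (h) sets (g) aside: (h) operates against (g): the reportable unit count is 19, less than the 25 limit. (i) operates (assessed value is $65,500, below the $66,000 limit), but is overridden by (j): (j) is triggered — the space is let for business use. So (c) is unavailable.
Exception (d)'s conditions are all satisfied: a Small Lessor Declaration is on file; total rental receipts for the year are $3,380, less than the $4,200 limit. However, paragraphs (k)–(l) must be considered: (k) operates — aggregate throughput is 5,100 units, meeting the 5,100 units threshold. (l), which would lift (k), is not engaged — the property is let privately without advertisement. (d) is therefore removed.
Every exception is unavailable, so the rule governs.

Yes — Bastian must file Form RP-5.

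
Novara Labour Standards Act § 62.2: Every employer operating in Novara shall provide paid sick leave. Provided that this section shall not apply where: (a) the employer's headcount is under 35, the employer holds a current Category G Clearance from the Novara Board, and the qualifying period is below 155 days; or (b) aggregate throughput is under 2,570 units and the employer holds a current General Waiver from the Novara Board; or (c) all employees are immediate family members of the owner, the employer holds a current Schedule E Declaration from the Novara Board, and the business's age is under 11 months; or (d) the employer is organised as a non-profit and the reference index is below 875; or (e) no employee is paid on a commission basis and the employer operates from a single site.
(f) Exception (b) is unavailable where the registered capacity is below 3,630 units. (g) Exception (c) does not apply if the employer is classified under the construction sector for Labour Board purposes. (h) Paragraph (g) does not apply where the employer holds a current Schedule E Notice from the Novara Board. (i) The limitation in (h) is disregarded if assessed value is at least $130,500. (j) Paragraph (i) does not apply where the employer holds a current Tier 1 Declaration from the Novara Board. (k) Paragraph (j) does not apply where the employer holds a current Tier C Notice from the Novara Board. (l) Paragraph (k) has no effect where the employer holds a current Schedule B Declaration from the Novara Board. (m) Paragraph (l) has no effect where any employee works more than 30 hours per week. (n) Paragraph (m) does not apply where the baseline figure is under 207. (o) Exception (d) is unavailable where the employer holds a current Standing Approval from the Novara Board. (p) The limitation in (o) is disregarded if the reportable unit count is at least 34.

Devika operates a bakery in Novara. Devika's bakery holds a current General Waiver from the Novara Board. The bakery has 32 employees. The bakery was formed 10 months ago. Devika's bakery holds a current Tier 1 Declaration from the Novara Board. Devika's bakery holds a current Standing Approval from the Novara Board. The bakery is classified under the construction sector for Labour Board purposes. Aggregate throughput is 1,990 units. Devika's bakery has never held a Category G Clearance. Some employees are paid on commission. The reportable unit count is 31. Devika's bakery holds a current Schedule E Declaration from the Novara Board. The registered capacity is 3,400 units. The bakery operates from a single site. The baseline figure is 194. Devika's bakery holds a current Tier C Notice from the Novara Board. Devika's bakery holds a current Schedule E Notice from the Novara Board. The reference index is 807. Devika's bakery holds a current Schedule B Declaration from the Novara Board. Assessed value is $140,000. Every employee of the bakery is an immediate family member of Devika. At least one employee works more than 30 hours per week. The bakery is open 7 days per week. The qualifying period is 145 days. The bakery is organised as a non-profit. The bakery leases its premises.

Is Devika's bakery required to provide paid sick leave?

No — exception (c) applies; Devika's bakery is not required to provide paid sick leave.

Exception (a) fails — the Category G Clearance is not current.
All of (b)'s requirements are met (aggregate throughput is 1,990 units, under the 2,570 units limit; a current General Waiver is held). Turning to paragraph (f): (f) operates against (b): the registered capacity is 3,400 units, below the 3,630 units limit. So (b) is unavailable.
Exception (c): every employee is an immediate family member; a current Schedule E Declaration is held; the business's age is 10 months, under the 11 months limit — every condition holds. Considering the limiting provisions: (g) would limit (c) — the bakery is classified under the construction sector — but (h) sets (g) aside: (h) operates — a current Schedule E Notice is held. (i) would limit (h) — assessed value is $140,000, meeting the $130,500 threshold — but (j) sets (i) aside: (j) operates against (i): a current Tier 1 Declaration is held. (k) would limit (j) — a current Tier C Notice is held — but (l) sets (k) aside: (l) operates — a current Schedule B Declaration is held. (m) operates (at least one employee exceeds 30 hours/week), but is overridden by (n): (n) operates against (m): the baseline figure is 194, under the 207 limit. Exception (c) stands.
All of (d)'s requirements are met (the employer is a non-profit; the reference index is 807, below the 875 limit). But applying paragraphs (o)–(p): (o) is engaged — a current Standing Approval is held. (p) does not operate here (the reportable unit count is 31, short of 34), so (o) stands. So (d) is unavailable.
Exception (e) requires that no employee is paid on a commission basis; but some employees are paid on commission, so (e) is unavailable.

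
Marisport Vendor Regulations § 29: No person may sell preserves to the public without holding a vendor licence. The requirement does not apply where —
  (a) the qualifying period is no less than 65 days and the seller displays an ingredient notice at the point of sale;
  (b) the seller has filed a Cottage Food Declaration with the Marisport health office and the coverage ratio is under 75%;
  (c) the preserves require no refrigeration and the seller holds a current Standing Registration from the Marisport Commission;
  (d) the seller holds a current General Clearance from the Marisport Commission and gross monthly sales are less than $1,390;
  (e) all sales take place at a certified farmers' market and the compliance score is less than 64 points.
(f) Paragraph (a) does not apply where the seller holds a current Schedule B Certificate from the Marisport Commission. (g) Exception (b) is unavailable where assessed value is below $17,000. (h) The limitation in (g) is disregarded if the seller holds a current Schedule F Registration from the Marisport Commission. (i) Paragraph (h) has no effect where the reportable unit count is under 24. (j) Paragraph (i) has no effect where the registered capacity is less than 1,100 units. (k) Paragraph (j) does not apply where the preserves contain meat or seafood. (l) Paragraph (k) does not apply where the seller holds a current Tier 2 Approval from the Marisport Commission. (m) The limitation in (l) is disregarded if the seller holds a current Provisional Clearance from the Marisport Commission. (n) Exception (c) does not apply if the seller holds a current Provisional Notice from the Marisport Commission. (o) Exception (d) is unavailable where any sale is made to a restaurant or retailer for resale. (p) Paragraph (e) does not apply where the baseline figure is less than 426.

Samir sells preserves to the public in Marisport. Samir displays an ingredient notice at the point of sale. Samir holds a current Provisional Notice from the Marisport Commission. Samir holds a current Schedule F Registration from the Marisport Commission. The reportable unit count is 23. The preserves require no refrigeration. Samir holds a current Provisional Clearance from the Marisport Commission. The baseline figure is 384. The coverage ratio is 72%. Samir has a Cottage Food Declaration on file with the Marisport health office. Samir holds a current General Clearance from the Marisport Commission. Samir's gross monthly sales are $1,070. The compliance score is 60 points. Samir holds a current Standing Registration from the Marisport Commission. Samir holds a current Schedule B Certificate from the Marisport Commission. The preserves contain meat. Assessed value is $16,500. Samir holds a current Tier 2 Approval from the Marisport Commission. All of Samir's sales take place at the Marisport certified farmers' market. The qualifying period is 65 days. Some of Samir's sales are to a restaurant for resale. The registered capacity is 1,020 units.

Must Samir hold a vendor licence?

Exception (a)'s conditions are all satisfied: the qualifying period is 65 days, meeting the 65 days threshold; an ingredient notice is displayed. Turning to paragraph (f): (f) operates against (a): a current Schedule B Certificate is held. (a) is therefore removed.
All of (b)'s requirements are met (a Cottage Food Declaration is on file; the coverage ratio is 72%, under the 75% limit). However, paragraphs (g)–(m) must be considered: (g) operates — assessed value is $16,500, below the $17,000 limit. (h) applies (a current Schedule F Registration is held), but is itself disapplied by (i): (i) applies — the reportable unit count is 23, under the 24 limit. (j) operates (the registered capacity is 1,020 units, less than the 1,100 units limit), but is overridden by (k): (k) is triggered — the preserves contain meat. (l) applies (a current Tier 2 Approval is held), but is displaced by (m): (m) operates against (l): a current Provisional Clearance is held. (b) is therefore removed.
Exception (c): the preserves are shelf-stable; a current Standing Registration is held — every condition holds. But applying paragraph (n): (n) operates against (c): a current Provisional Notice is held. Exception (c) does not apply.
Exception (d): a current General Clearance is held; gross monthly sales are $1,070, less than the $1,390 limit — every condition holds. Turning to paragraph (o): (o) is triggered — some sales are to a restaurant for resale. Exception (d) does not apply.
Exception (e)'s conditions are all satisfied: all sales are at a certified farmers' market; the compliance score is 60 points, less than the 64 points limit. However, paragraph (p) must be considered: (p) applies — the baseline figure is 384, less than the 426 limit. (e) is therefore removed.
No exception displaces § 29.

Yes — Samir must hold a vendor licence.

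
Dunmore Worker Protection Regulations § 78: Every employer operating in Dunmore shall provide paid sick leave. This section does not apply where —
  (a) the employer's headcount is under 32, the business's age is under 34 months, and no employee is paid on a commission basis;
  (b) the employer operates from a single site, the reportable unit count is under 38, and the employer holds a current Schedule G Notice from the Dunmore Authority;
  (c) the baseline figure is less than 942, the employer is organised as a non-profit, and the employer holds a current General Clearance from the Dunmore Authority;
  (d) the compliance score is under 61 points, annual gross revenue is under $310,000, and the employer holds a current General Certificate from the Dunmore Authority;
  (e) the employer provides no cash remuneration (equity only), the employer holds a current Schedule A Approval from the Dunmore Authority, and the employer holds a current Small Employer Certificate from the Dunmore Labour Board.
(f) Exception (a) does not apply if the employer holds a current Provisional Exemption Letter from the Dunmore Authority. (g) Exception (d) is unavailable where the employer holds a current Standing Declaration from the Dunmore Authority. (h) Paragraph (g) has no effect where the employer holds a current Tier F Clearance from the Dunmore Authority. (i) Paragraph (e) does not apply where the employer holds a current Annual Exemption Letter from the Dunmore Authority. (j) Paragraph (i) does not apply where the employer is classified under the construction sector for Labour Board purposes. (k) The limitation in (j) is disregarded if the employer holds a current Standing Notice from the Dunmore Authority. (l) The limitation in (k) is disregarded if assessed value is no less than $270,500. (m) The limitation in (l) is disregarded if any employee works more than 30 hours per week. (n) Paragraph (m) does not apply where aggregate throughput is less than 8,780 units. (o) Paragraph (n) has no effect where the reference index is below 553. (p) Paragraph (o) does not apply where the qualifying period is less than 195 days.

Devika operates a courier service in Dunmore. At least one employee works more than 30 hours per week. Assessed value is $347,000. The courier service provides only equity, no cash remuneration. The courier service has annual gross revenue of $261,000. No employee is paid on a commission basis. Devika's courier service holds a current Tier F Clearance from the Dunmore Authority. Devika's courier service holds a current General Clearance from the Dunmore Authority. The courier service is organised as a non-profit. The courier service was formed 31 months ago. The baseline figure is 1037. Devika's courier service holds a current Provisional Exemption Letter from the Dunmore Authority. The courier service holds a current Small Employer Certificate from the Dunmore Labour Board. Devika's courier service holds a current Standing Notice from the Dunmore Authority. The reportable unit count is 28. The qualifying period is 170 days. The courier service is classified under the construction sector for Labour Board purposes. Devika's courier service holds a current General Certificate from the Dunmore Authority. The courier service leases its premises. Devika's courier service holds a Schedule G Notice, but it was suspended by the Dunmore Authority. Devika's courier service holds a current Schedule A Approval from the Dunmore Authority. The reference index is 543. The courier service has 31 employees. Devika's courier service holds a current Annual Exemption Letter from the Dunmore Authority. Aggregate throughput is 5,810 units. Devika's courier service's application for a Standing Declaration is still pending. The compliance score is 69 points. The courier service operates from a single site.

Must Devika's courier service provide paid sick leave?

Exception (a): the employer's headcount is 31, under the 32 limit; the business's age is 31 months, under the 34 months limit; no employee is paid on commission — every condition holds. However, paragraph (f) must be considered: (f) is triggered — a current Provisional Exemption Letter is held. (a) is therefore removed.
Exception (b) requires that the employer holds a current Schedule G Notice from the Dunmore Authority; but no current Schedule G Notice is held, so (b) is unavailable.
Exception (c) requires that the baseline figure is less than 942; but the baseline figure is 1,037, not less than 942, so (c) is unavailable.
Exception (d) requires that the compliance score is under 61 points; but the compliance score is 69 points, not under 61 points, so (d) is unavailable.
All of (e)'s requirements are met (remuneration is equity-only; a current Schedule A Approval is held; a current Small Employer Certificate is held). As to paragraphs (i)–(p): (i) is triggered (a current Annual Exemption Letter is held), but is set aside by (j): (j) operates against (i): the courier service is classified under the construction sector. (k) would limit (j) — a current Standing Notice is held — but (l) sets (k) aside: (l) operates against (k): assessed value is $347,000, meeting the $270,500 threshold. (m) operates (at least one employee exceeds 30 hours/week), but is displaced by (n): (n) applies — aggregate throughput is 5,810 units, less than the 8,780 units limit. (o) is triggered (the reference index is 543, below the 553 limit), but is itself disapplied by (p): (p) operates against (o): the qualifying period is 170 days, less than the 195 days limit. Exception (e) stands.

No — exception (e) applies; Devika's courier service is not required to provide paid sick leave.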